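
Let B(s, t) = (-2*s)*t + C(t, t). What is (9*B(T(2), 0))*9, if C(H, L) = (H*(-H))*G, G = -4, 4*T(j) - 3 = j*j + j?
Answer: 0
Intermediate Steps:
T(j) = ¾ + j/4 + j²/4 (T(j) = ¾ + (j*j + j)/4 = ¾ + (j² + j)/4 = ¾ + (j + j²)/4 = ¾ + (j/4 + j²/4) = ¾ + j/4 + j²/4)
C(H, L) = 4*H² (C(H, L) = (H*(-H))*(-4) = -H²*(-4) = 4*H²)
B(s, t) = 4*t² - 2*s*t (B(s, t) = (-2*s)*t + 4*t² = -2*s*t + 4*t² = 4*t² - 2*s*t)
(9*B(T(2), 0))*9 = (9*(2*0*(-(¾ + (¼)*2 + (¼)*2²) + 2*0)))*9 = (9*(2*0*(-(¾ + ½ + (¼)*4) + 0)))*9 = (9*(2*0*(-(¾ + ½ + 1) + 0)))*9 = (9*(2*0*(-1*9/4 + 0)))*9 = (9*(2*0*(-9/4 + 0)))*9 = (9*(2*0*(-9/4)))*9 = (9*0)*9 = 0*9 = 0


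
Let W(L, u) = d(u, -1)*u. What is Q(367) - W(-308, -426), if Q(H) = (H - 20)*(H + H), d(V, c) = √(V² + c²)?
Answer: 254698 + 426*√181477 ≈ 4.3617e+5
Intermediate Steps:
Q(H) = 2*H*(-20 + H) (Q(H) = (-20 + H)*(2*H) = 2*H*(-20 + H))
W(L, u) = u*√(1 + u²) (W(L, u) = √(u² + (-1)²)*u = √(u² + 1)*u = √(1 + u²)*u = u*√(1 + u²))
Q(367) - W(-308, -426) = 2*367*(-20 + 367) - (-426)*√(1 + (-426)²) = 2*367*347 - (-426)*√(1 + 181476) = 254698 - (-426)*√181477 = 254698 + 426*√181477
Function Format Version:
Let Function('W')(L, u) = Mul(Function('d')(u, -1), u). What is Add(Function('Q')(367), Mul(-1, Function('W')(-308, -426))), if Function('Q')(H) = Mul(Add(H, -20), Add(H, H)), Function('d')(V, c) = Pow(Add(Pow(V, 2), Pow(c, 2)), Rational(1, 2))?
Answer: Add(254698, Mul(426, Pow(181477, Rational(1, 2)))) ≈ 4.3617e+5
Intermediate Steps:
Function('Q')(H) = Mul(2, H, Add(-20, H)) (Function('Q')(H) = Mul(Add(-20, H), Mul(2, H)) = Mul(2, H, Add(-20, H)))
Function('W')(L, u) = Mul(u, Pow(Add(1, Pow(u, 2)), Rational(1, 2))) (Function('W')(L, u) = Mul(Pow(Add(Pow(u, 2), Pow(-1, 2)), Rational(1, 2)), u) = Mul(Pow(Add(Pow(u, 2), 1), Rational(1, 2)), u) = Mul(Pow(Add(1, Pow(u, 2)), Rational(1, 2)), u) = Mul(u, Pow(Add(1, Pow(u, 2)), Rational(1, 2))))
Add(Function('Q')(367), Mul(-1, Function('W')(-308, -426))) = Add(Mul(2, 367, Add(-20, 367)), Mul(-1, Mul(-426, Pow(Add(1, Pow(-426, 2)), Rational(1, 2))))) = Add(Mul(2, 367, 347), Mul(-1, Mul(-426, Pow(Add(1, 181476), Rational(1, 2))))) = Add(254698, Mul(-1, Mul(-426, Pow(181477, Rational(1, 2))))) = Add(254698, Mul(426, Pow(181477, Rational(1, 2))))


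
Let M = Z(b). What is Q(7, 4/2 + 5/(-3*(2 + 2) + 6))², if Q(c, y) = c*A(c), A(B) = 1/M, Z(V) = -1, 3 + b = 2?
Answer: 49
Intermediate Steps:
b = -1 (b = -3 + 2 = -1)
M = -1
A(B) = -1 (A(B) = 1/(-1) = -1)
Q(c, y) = -c (Q(c, y) = c*(-1) = -c)
Q(7, 4/2 + 5/(-3*(2 + 2) + 6))² = (-1*7)² = (-7)² = 49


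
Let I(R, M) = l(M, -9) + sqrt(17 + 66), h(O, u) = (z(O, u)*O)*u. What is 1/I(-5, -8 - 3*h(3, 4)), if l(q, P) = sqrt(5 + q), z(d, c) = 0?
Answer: 1/(sqrt(83) + I*sqrt(3)) ≈ 0.10594 - 0.02014*I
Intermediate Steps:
h(O, u) = 0 (h(O, u) = (0*O)*u = 0*u = 0)
I(R, M) = sqrt(83) + sqrt(5 + M) (I(R, M) = sqrt(5 + M) + sqrt(17 + 66) = sqrt(5 + M) + sqrt(83) = sqrt(83) + sqrt(5 + M))
1/I(-5, -8 - 3*h(3, 4)) = 1/(sqrt(83) + sqrt(5 + (-8 - 3*0))) = 1/(sqrt(83) + sqrt(5 + (-8 + 0))) = 1/(sqrt(83) + sqrt(5 - 8)) = 1/(sqrt(83) + sqrt(-3)) = 1/(sqrt(83) + I*sqrt(3))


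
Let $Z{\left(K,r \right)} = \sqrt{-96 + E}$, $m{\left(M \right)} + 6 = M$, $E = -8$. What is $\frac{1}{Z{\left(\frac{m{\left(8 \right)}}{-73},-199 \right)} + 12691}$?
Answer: $\frac{12691}{161061585} - \frac{2 i \sqrt{26}}{161061585} \approx 7.8796 \cdot 10^{-5} - 6.3318 \cdot 10^{-8} i$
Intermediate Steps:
$m{\left(M \right)} = -6 + M$
$Z{\left(K,r \right)} = 2 i \sqrt{26}$ ($Z{\left(K,r \right)} = \sqrt{-96 - 8} = \sqrt{-104} = 2 i \sqrt{26}$)
$\frac{1}{Z{\left(\frac{m{\left(8 \right)}}{-73},-199 \right)} + 12691} = \frac{1}{2 i \sqrt{26} + 12691} = \frac{1}{12691 + 2 i \sqrt{26}}$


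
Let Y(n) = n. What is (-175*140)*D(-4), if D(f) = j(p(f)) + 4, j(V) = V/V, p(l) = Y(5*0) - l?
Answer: -122500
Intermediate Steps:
p(l) = -l (p(l) = 5*0 - l = 0 - l = -l)
j(V) = 1
D(f) = 5 (D(f) = 1 + 4 = 5)
(-175*140)*D(-4) = -175*140*5 = -24500*5 = -122500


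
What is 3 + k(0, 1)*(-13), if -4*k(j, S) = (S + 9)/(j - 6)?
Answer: -29/12 ≈ -2.4167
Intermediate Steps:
k(j, S) = -(9 + S)/(4*(-6 + j)) (k(j, S) = -(S + 9)/(4*(j - 6)) = -(9 + S)/(4*(-6 + j)))
3 + k(0, 1)*(-13) = 3 + ((-9 - 1*1)/(4*(-6 + 0)))*(-13) = 3 + ((1/4)*(-9 - 1)/(-6))*(-13) = 3 + ((1/4)*(-1/6)*(-10))*(-13) = 3 + (5/12)*(-13) = 3 - 65/12 = -29/12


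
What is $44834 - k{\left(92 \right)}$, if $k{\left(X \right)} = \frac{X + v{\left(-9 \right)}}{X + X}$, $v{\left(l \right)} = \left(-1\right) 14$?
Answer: $\frac{4124689}{92} \approx 44834.0$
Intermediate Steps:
$v{\left(l \right)} = -14$
$k{\left(X \right)} = \frac{-14 + X}{2 X}$ ($k{\left(X \right)} = \frac{X - 14}{X + X} = \frac{-14 + X}{2 X}$)
$44834 - k{\left(92 \right)} = 44834 - \frac{-14 + 92}{2 \cdot 92} = 44834 - \frac{1}{2} \cdot \frac{1}{92} \cdot 78 = 44834 - \frac{39}{92} = \frac{4124689}{92}$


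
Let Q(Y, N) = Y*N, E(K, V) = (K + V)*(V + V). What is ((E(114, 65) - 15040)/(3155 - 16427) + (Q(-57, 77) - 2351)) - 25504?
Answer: -213975299/6636 ≈ -32245.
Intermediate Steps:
E(K, V) = 2*V*(K + V) (E(K, V) = (K + V)*(2*V) = 2*V*(K + V))
Q(Y, N) = N*Y
((E(114, 65) - 15040)/(3155 - 16427) + (Q(-57, 77) - 2351)) - 25504 = ((2*65*(114 + 65) - 15040)/(3155 - 16427) + (77*(-57) - 2351)) - 25504 = ((2*65*179 - 15040)/(-13272) + (-4389 - 2351)) - 25504 = ((23270 - 15040)*(-1/13272) - 6740) - 25504 = (8230*(-1/13272) - 6740) - 25504 = (-4115/6636 - 6740) - 25504 = -44730755/6636 - 25504 = -213975299/6636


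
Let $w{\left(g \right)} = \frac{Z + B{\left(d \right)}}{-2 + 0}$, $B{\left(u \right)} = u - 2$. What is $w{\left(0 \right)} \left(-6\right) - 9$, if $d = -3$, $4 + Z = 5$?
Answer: $-21$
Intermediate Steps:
$Z = 1$ ($Z = -4 + 5 = 1$)
$B{\left(u \right)} = -2 + u$ ($B{\left(u \right)} = u - 2 = -2 + u$)
$w{\left(g \right)} = 2$ ($w{\left(g \right)} = \frac{1 - 5}{-2 + 0} = \frac{1 - 5}{-2} = \left(-4\right) \left(- \frac{1}{2}\right) = 2$)
$w{\left(0 \right)} \left(-6\right) - 9 = 2 \left(-6\right) - 9 = -12 - 9 = -21$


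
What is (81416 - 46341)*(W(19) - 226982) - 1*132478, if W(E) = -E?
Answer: -7962192553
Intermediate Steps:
(81416 - 46341)*(W(19) - 226982) - 1*132478 = (81416 - 46341)*(-1*19 - 226982) - 1*132478 = 35075*(-19 - 226982) - 132478 = 35075*(-227001) - 132478 = -7962060075 - 132478 = -7962192553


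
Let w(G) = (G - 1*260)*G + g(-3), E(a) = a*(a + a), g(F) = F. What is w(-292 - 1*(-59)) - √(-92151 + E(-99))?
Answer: 114866 - 3*I*√8061 ≈ 1.1487e+5 - 269.35*I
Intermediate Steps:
E(a) = 2*a² (E(a) = a*(2*a) = 2*a²)
w(G) = -3 + G*(-260 + G) (w(G) = (G - 1*260)*G - 3 = (G - 260)*G - 3 = (-260 + G)*G - 3 = G*(-260 + G) - 3 = -3 + G*(-260 + G))
w(-292 - 1*(-59)) - √(-92151 + E(-99)) = (-3 + (-292 - 1*(-59))² - 260*(-292 - 1*(-59))) - √(-92151 + 2*(-99)²) = (-3 + (-292 + 59)² - 260*(-292 + 59)) - √(-92151 + 2*9801) = (-3 + (-233)² - 260*(-233)) - √(-92151 + 19602) = (-3 + 54289 + 60580) - √(-72549) = 114866 - 3*I*√8061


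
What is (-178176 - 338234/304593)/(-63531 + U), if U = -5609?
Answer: 27135750301/10529780010 ≈ 2.5770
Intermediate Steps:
(-178176 - 338234/304593)/(-63531 + U) = (-178176 - 338234/304593)/(-63531 - 5609) = (-178176 - 338234*1/304593)/(-69140) = (-178176 - 338234/304593)*(-1/69140) = -54271500602/304593*(-1/69140) = 27135750301/10529780010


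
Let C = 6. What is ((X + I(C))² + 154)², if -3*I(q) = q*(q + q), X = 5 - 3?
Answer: 407044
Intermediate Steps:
X = 2
I(q) = -2*q²/3 (I(q) = -q*(q + q)/3 = -q*2*q/3 = -2*q²/3)
((X + I(C))² + 154)² = ((2 - ⅔*6²)² + 154)² = ((2 - ⅔*36)² + 154)² = ((2 - 24)² + 154)² = ((-22)² + 154)² = (484 + 154)² = 638² = 407044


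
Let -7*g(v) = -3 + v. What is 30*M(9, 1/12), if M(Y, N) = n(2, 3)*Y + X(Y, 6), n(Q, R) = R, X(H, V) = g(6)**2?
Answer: 39960/49 ≈ 815.51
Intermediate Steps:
g(v) = 3/7 - v/7 (g(v) = -(-3 + v)/7 = 3/7 - v/7)
X(H, V) = 9/49 (X(H, V) = (3/7 - 1/7*6)**2 = (3/7 - 6/7)**2 = (-3/7)**2 = 9/49)
M(Y, N) = 9/49 + 3*Y (M(Y, N) = 3*Y + 9/49 = 9/49 + 3*Y)
30*M(9, 1/12) = 30*(9/49 + 3*9) = 30*(9/49 + 27) = 30*(1332/49) = 39960/49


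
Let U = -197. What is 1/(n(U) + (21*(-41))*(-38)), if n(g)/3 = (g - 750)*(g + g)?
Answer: 1/1152072 ≈ 8.6800e-7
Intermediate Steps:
n(g) = 6*g*(-750 + g) (n(g) = 3*((g - 750)*(g + g)) = 3*((-750 + g)*(2*g)) = 3*(2*g*(-750 + g)) = 6*g*(-750 + g))
1/(n(U) + (21*(-41))*(-38)) = 1/(6*(-197)*(-750 - 197) + (21*(-41))*(-38)) = 1/(6*(-197)*(-947) - 861*(-38)) = 1/(1119354 + 32718) = 1/1152072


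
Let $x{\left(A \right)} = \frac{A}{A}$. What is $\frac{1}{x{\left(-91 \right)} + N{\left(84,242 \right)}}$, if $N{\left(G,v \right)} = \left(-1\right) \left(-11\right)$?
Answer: $\frac{1}{12} \approx 0.083333$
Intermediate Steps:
$x{\left(A \right)} = 1$
$N{\left(G,v \right)} = 11$
$\frac{1}{x{\left(-91 \right)} + N{\left(84,242 \right)}} = \frac{1}{1 + 11} = \frac{1}{12}$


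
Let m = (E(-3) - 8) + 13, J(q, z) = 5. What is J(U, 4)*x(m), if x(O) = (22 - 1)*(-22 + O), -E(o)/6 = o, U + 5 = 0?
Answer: 105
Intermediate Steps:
U = -5 (U = -5 + 0 = -5)
E(o) = -6*o
m = 23 (m = (-6*(-3) - 8) + 13 = (18 - 8) + 13 = 10 + 13 = 23)
x(O) = -462 + 21*O (x(O) = 21*(-22 + O) = -462 + 21*O)
J(U, 4)*x(m) = 5*(-462 + 21*23) = 5*(-462 + 483) = 5*21 = 105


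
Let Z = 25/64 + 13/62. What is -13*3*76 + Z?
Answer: -5879385/1984 ≈ -2963.4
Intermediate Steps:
Z = 1191/1984 (Z = 25*(1/64) + 13*(1/62) = 25/64 + 13/62 = 1191/1984 ≈ 0.60030)
-13*3*76 + Z = -13*3*76 + 1191/1984 = -39*76 + 1191/1984 = -2964 + 1191/1984 = -5879385/1984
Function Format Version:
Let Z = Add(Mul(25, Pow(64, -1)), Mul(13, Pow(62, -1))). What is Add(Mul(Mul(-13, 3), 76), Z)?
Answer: Rational(-5879385, 1984) ≈ -2963.4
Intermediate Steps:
Z = Rational(1191, 1984) (Z = Add(Mul(25, Rational(1, 64)), Mul(13, Rational(1, 62))) = Add(Rational(25, 64), Rational(13, 62)) = Rational(1191, 1984) ≈ 0.60030)
Add(Mul(Mul(-13, 3), 76), Z) = Add(Mul(Mul(-13, 3), 76), Rational(1191, 1984)) = Add(Mul(-39, 76), Rational(1191, 1984)) = Add(-2964, Rational(1191, 1984)) = Rational(-5879385, 1984)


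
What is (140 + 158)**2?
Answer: 88804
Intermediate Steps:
(140 + 158)**2 = 298**2 = 88804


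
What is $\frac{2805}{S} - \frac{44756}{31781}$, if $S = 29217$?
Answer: $- \frac{406163449}{309515159} \approx -1.3123$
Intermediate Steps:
$\frac{2805}{S} - \frac{44756}{31781} = \frac{2805}{29217} - \frac{44756}{31781} = 2805 \cdot \frac{1}{29217} - \frac{44756}{31781} = \frac{935}{9739} - \frac{44756}{31781} = - \frac{406163449}{309515159}$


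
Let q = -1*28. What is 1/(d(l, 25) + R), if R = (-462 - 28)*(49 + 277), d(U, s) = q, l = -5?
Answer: -1/159768 ≈ -6.2591e-6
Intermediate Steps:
q = -28
d(U, s) = -28
R = -159740 (R = -490*326 = -159740)
1/(d(l, 25) + R) = 1/(-28 - 159740) = 1/(-159768) = -1/159768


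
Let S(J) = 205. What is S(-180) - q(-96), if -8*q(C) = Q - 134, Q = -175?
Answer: 1331/8 ≈ 166.38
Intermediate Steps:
q(C) = 309/8 (q(C) = -(-175 - 134)/8 = -1/8*(-309) = 309/8)
S(-180) - q(-96) = 205 - 1*309/8 = 205 - 309/8 = 1331/8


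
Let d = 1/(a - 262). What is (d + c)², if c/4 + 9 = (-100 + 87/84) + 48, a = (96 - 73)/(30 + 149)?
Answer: 6194379116366884/107666015625 ≈ 57533.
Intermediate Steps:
a = 23/179 ≈ 0.12849
c = -1679/7 (c = -36 + 4*((-100 + 87/84) + 48) = -36 + 4*((-100 + 87*(1/84)) + 48) = -36 + 4*((-100 + 29/28) + 48) = -36 + 4*(-2771/28 + 48) = -36 + 4*(-1427/28) = -36 - 1427/7 = -1679/7 ≈ -239.86)
d = -179/46875 (d = 1/(23/179 - 262) = 1/(-46875/179) = -179/46875 ≈ -0.0038187)
(d + c)² = (-179/46875 - 1679/7)² = (-78704378/328125)² = 6194379116366884/107666015625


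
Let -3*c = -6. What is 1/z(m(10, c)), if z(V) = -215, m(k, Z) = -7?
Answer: -1/215 ≈ -0.0046512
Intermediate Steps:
c = 2 (c = -⅓*(-6) = 2)
1/z(m(10, c)) = 1/(-215) = -1/215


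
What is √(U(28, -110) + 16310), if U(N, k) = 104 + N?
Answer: √16442 ≈ 128.23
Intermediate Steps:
√(U(28, -110) + 16310) = √((104 + 28) + 16310) = √(132 + 16310) = √16442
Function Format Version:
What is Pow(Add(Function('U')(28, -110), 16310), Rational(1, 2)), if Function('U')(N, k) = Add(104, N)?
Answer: Pow(16442, Rational(1, 2)) ≈ 128.23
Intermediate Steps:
Pow(Add(Function('U')(28, -110), 16310), Rational(1, 2)) = Pow(Add(Add(104, 28), 16310), Rational(1, 2)) = Pow(Add(132, 16310), Rational(1, 2)) = Pow(16442, Rational(1, 2))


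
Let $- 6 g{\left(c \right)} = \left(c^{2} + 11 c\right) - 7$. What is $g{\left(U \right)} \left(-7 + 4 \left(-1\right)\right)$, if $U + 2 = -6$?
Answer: $- \frac{341}{6} \approx -56.833$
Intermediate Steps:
$U = -8$ ($U = -2 - 6 = -8$)
$g{\left(c \right)} = \frac{7}{6} - \frac{11 c}{6} - \frac{c^{2}}{6}$ ($g{\left(c \right)} = - \frac{\left(c^{2} + 11 c\right) - 7}{6} = - \frac{-7 + c^{2} + 11 c}{6} = \frac{7}{6} - \frac{11 c}{6} - \frac{c^{2}}{6}$)
$g{\left(U \right)} \left(-7 + 4 \left(-1\right)\right) = \left(\frac{7}{6} - - \frac{44}{3} - \frac{\left(-8\right)^{2}}{6}\right) \left(-7 + 4 \left(-1\right)\right) = \left(\frac{7}{6} + \frac{44}{3} - \frac{32}{3}\right) \left(-7 - 4\right) = \left(\frac{7}{6} + \frac{44}{3} - \frac{32}{3}\right) \left(-11\right) = \frac{31}{6} \left(-11\right) = - \frac{341}{6}$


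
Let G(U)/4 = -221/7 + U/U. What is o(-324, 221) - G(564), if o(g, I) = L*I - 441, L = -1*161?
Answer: -251298/7 ≈ -35900.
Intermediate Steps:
L = -161
o(g, I) = -441 - 161*I (o(g, I) = -161*I - 441 = -441 - 161*I)
G(U) = -856/7 (G(U) = 4*(-221/7 + U/U) = 4*(-221*⅐ + 1) = 4*(-221/7 + 1) = 4*(-214/7) = -856/7)
o(-324, 221) - G(564) = (-441 - 161*221) - 1*(-856/7) = (-441 - 35581) + 856/7 = -36022 + 856/7 = -251298/7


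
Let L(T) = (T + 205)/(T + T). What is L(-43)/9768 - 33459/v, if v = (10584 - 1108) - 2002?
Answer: -63307155/14140808 ≈ -4.4769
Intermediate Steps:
L(T) = (205 + T)/(2*T) (L(T) = (205 + T)/((2*T)) = (205 + T)*(1/(2*T)) = (205 + T)/(2*T))
v = 7474 (v = 9476 - 2002 = 7474)
L(-43)/9768 - 33459/v = ((½)*(205 - 43)/(-43))/9768 - 33459/7474 = ((½)*(-1/43)*162)*(1/9768) - 33459*1/7474 = -81/43*1/9768 - 33459/7474 = -27/140008 - 33459/7474 = -63307155/14140808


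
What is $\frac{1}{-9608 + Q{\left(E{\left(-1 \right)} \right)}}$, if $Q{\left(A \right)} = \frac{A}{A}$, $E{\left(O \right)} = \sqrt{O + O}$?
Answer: $- \frac{1}{9607} \approx -0.00010409$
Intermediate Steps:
$E{\left(O \right)} = \sqrt{2} \sqrt{O}$ ($E{\left(O \right)} = \sqrt{2 O} = \sqrt{2} \sqrt{O}$)
$Q{\left(A \right)} = 1$
$\frac{1}{-9608 + Q{\left(E{\left(-1 \right)} \right)}} = \frac{1}{-9608 + 1} = \frac{1}{-9607} = - \frac{1}{9607}$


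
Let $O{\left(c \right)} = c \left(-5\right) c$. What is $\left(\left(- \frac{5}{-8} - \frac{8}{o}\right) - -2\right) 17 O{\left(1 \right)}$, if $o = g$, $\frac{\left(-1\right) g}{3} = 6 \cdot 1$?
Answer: $- \frac{18785}{72} \approx -260.9$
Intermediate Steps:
$g = -18$ ($g = - 3 \cdot 6 \cdot 1 = \left(-3\right) 6 = -18$)
$O{\left(c \right)} = - 5 c^{2}$ ($O{\left(c \right)} = - 5 c c = - 5 c^{2}$)
$o = -18$
$\left(\left(- \frac{5}{-8} - \frac{8}{o}\right) - -2\right) 17 O{\left(1 \right)} = \left(\left(- \frac{5}{-8} - \frac{8}{-18}\right) - -2\right) 17 \left(- 5 \cdot 1^{2}\right) = \left(\left(\left(-5\right) \left(- \frac{1}{8}\right) - - \frac{4}{9}\right) + 2\right) 17 \left(\left(-5\right) 1\right) = \left(\left(\frac{5}{8} + \frac{4}{9}\right) + 2\right) 17 \left(-5\right) = \left(\frac{77}{72} + 2\right) 17 \left(-5\right) = \frac{221}{72} \cdot 17 \left(-5\right) = \frac{3757}{72} \left(-5\right) = - \frac{18785}{72}$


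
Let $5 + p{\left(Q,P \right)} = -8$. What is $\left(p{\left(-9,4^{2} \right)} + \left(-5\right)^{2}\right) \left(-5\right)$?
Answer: $-60$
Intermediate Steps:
$p{\left(Q,P \right)} = -13$ ($p{\left(Q,P \right)} = -5 - 8 = -13$)
$\left(p{\left(-9,4^{2} \right)} + \left(-5\right)^{2}\right) \left(-5\right) = \left(-13 + \left(-5\right)^{2}\right) \left(-5\right) = \left(-13 + 25\right) \left(-5\right) = 12 \left(-5\right) = -60$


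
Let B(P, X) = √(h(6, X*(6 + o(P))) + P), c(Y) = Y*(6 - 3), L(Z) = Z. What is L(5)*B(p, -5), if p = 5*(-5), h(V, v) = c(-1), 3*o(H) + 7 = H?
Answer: 10*I*√7 ≈ 26.458*I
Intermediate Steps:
o(H) = -7/3 + H/3
c(Y) = 3*Y (c(Y) = Y*3 = 3*Y)
h(V, v) = -3 (h(V, v) = 3*(-1) = -3)
p = -25
B(P, X) = √(-3 + P)
L(5)*B(p, -5) = 5*√(-3 - 25) = 5*√(-28) = 5*(2*I*√7) = 10*I*√7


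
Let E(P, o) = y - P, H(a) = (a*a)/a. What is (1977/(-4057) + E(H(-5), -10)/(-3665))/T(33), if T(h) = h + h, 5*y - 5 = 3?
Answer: -6060401/817789775 ≈ -0.0074107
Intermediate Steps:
y = 8/5 (y = 1 + (⅕)*3 = 1 + ⅗ = 8/5 ≈ 1.6000)
T(h) = 2*h
H(a) = a (H(a) = a²/a = a)
E(P, o) = 8/5 - P
(1977/(-4057) + E(H(-5), -10)/(-3665))/T(33) = (1977/(-4057) + (8/5 - 1*(-5))/(-3665))/((2*33)) = (1977*(-1/4057) + (8/5 + 5)*(-1/3665))/66 = (-1977/4057 + (33/5)*(-1/3665))*(1/66) = (-1977/4057 - 33/18325)*(1/66) = -36362406/74344525*1/66 = -6060401/817789775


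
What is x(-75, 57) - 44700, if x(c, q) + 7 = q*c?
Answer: -48982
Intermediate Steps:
x(c, q) = -7 + c*q (x(c, q) = -7 + q*c = -7 + c*q)
x(-75, 57) - 44700 = (-7 - 75*57) - 44700 = (-7 - 4275) - 44700 = -4282 - 44700 = -48982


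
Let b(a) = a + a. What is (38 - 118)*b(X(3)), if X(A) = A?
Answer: -480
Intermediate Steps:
b(a) = 2*a
(38 - 118)*b(X(3)) = (38 - 118)*(2*3) = -80*6 = -480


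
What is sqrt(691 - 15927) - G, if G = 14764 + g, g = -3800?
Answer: -10964 + 2*I*sqrt(3809) ≈ -10964.0 + 123.43*I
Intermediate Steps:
G = 10964 (G = 14764 - 3800 = 10964)
sqrt(691 - 15927) - G = sqrt(691 - 15927) - 1*10964 = sqrt(-15236) - 10964 = 2*I*sqrt(3809) - 10964 = -10964 + 2*I*sqrt(3809)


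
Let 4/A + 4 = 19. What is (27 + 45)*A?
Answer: 96/5 ≈ 19.200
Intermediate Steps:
A = 4/15 (A = 4/(-4 + 19) = 4/15 ≈ 0.26667)
(27 + 45)*A = (27 + 45)*(4/15) = 72*(4/15) = 96/5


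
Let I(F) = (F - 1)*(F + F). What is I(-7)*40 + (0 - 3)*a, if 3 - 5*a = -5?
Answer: 22376/5 ≈ 4475.2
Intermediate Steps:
a = 8/5 (a = ⅗ - ⅕*(-5) = ⅗ + 1 = 8/5 ≈ 1.6000)
I(F) = 2*F*(-1 + F) (I(F) = (-1 + F)*(2*F) = 2*F*(-1 + F))
I(-7)*40 + (0 - 3)*a = (2*(-7)*(-1 - 7))*40 + (0 - 3)*(8/5) = (2*(-7)*(-8))*40 - 3*8/5 = 112*40 - 24/5 = 4480 - 24/5 = 22376/5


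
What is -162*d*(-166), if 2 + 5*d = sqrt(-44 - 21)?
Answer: -53784/5 + 26892*I*sqrt(65)/5 ≈ -10757.0 + 43362.0*I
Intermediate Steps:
d = -2/5 + I*sqrt(65)/5 (d = -2/5 + sqrt(-44 - 21)/5 = -2/5 + sqrt(-65)/5 = -2/5 + (I*sqrt(65))/5 = -2/5 + I*sqrt(65)/5 ≈ -0.4 + 1.6125*I)
-162*d*(-166) = -162*(-2/5 + I*sqrt(65)/5)*(-166) = (324/5 - 162*I*sqrt(65)/5)*(-166) = -53784/5 + 26892*I*sqrt(65)/5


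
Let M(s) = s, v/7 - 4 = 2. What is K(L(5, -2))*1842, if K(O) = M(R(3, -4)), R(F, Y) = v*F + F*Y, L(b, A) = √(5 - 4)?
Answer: 209988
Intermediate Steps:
v = 42 (v = 28 + 7*2 = 28 + 14 = 42)
L(b, A) = 1 (L(b, A) = √1 = 1)
R(F, Y) = 42*F + F*Y
K(O) = 114 (K(O) = 3*(42 - 4) = 3*38 = 114)
K(L(5, -2))*1842 = 114*1842 = 209988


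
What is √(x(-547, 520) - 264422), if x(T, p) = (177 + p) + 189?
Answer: 4*I*√16471 ≈ 513.36*I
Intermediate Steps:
x(T, p) = 366 + p
√(x(-547, 520) - 264422) = √((366 + 520) - 264422) = √(886 - 264422) = √(-263536) = 4*I*√16471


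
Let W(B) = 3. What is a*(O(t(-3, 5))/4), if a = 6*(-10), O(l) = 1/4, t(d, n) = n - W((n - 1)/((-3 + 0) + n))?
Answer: -15/4 ≈ -3.7500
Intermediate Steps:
t(d, n) = -3 + n (t(d, n) = n - 1*3 = n - 3 = -3 + n)
O(l) = ¼
a = -60
a*(O(t(-3, 5))/4) = -15/4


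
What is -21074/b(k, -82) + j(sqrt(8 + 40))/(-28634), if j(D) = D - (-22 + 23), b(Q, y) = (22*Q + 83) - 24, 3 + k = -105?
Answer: 603435233/66344978 - 2*sqrt(3)/14317 ≈ 9.0952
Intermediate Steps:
k = -108 (k = -3 - 105 = -108)
b(Q, y) = 59 + 22*Q (b(Q, y) = (83 + 22*Q) - 24 = 59 + 22*Q)
j(D) = -1 + D (j(D) = D - 1*1 = D - 1 = -1 + D)
-21074/b(k, -82) + j(sqrt(8 + 40))/(-28634) = -21074/(59 + 22*(-108)) + (-1 + sqrt(8 + 40))/(-28634) = -21074/(59 - 2376) + (-1 + sqrt(48))*(-1/28634) = -21074/(-2317) + (-1 + 4*sqrt(3))*(-1/28634) = -21074*(-1/2317) + (1/28634 - 2*sqrt(3)/14317) = 21074/2317 + (1/28634 - 2*sqrt(3)/14317) = 603435233/66344978 - 2*sqrt(3)/14317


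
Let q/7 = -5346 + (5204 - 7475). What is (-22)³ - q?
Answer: 42671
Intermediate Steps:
q = -53319 (q = 7*(-5346 + (5204 - 7475)) = 7*(-5346 - 2271) = 7*(-7617) = -53319)
(-22)³ - q = (-22)³ - 1*(-53319) = -10648 + 53319 = 42671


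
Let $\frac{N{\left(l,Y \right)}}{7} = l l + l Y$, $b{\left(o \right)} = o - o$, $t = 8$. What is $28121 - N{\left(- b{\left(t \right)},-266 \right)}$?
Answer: $28121$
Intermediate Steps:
$b{\left(o \right)} = 0$
$N{\left(l,Y \right)} = 7 l^{2} + 7 Y l$ ($N{\left(l,Y \right)} = 7 \left(l l + l Y\right) = 7 \left(l^{2} + Y l\right) = 7 l^{2} + 7 Y l$)
$28121 - N{\left(- b{\left(t \right)},-266 \right)} = 28121 - 7 \left(\left(-1\right) 0\right) \left(-266 - 0\right) = 28121 - 7 \cdot 0 \left(-266 + 0\right) = 28121 - 7 \cdot 0 \left(-266\right) = 28121 - 0 = 28121 + 0 = 28121$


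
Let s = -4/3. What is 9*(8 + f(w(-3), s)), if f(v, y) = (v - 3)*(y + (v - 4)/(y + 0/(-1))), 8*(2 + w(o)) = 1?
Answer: -16083/256 ≈ -62.824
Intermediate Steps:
w(o) = -15/8 (w(o) = -2 + (1/8)*1 = -2 + 1/8 = -15/8)
s = -4/3 (s = -4*1/3 = -4/3 ≈ -1.3333)
f(v, y) = (-3 + v)*(y + (-4 + v)/y) (f(v, y) = (-3 + v)*(y + (-4 + v)/(y + 0*(-1))) = (-3 + v)*(y + (-4 + v)/(y + 0)) = (-3 + v)*(y + (-4 + v)/y))
9*(8 + f(w(-3), s)) = 9*(8 + (12 + (-15/8)**2 - 7*(-15/8) + (-4/3)**2*(-3 - 15/8))/(-4/3)) = 9*(8 - 3*(12 + 225/64 + 105/8 + (16/9)*(-39/8))/4) = 9*(8 - 3*(12 + 225/64 + 105/8 - 26/3)/4) = 9*(8 - 3/4*3835/192) = 9*(8 - 3835/256) = 9*(-1787/256) = -16083/256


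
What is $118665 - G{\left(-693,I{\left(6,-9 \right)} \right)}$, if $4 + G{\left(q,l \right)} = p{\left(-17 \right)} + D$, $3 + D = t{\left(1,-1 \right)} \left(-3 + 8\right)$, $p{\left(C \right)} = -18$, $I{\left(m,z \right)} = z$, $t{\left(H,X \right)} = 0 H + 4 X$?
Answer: $118710$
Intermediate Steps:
$t{\left(H,X \right)} = 4 X$ ($t{\left(H,X \right)} = 0 + 4 X = 4 X$)
$D = -23$ ($D = -3 + 4 \left(-1\right) \left(-3 + 8\right) = -3 - 20 = -23$)
$G{\left(q,l \right)} = -45$ ($G{\left(q,l \right)} = -4 - 41 = -45$)
$118665 - G{\left(-693,I{\left(6,-9 \right)} \right)} = 118665 - -45 = 118665 + 45 = 118710$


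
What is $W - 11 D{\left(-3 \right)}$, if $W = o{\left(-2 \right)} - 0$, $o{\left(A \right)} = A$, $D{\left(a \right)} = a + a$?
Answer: $64$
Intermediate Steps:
$D{\left(a \right)} = 2 a$
$W = -2$ ($W = -2 - 0 = -2 + 0 = -2$)
$W - 11 D{\left(-3 \right)} = -2 - 11 \cdot 2 \left(-3\right) = -2 - -66 = -2 + 66 = 64$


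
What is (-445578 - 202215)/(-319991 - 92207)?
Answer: 647793/412198 ≈ 1.5716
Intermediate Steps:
(-445578 - 202215)/(-319991 - 92207) = -647793/(-412198) = -647793*(-1/412198) = 647793/412198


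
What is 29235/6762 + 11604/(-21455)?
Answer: 26131937/6908510 ≈ 3.7826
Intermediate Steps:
29235/6762 + 11604/(-21455) = 29235*(1/6762) + 11604*(-1/21455) = 9745/2254 - 11604/21455 = 26131937/6908510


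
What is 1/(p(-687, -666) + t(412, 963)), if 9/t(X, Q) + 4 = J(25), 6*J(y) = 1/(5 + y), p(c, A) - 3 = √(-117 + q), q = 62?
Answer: 386103/28721224 - 516961*I*√55/28721224 ≈ 0.013443 - 0.13349*I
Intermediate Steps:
p(c, A) = 3 + I*√55 (p(c, A) = 3 + √(-117 + 62) = 3 + √(-55) = 3 + I*√55)
J(y) = 1/(6*(5 + y))
t(X, Q) = -1620/719 (t(X, Q) = 9/(-4 + 1/(6*(5 + 25))) = 9/(-4 + (⅙)/30) = 9/(-4 + (⅙)*(1/30)) = 9/(-4 + 1/180) = 9/(-719/180) = 9*(-180/719) = -1620/719)
1/(p(-687, -666) + t(412, 963)) = 1/((3 + I*√55) - 1620/719) = 1/(537/719 + I*√55)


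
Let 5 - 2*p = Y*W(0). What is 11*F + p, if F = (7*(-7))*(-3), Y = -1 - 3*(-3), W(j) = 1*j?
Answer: 3239/2 ≈ 1619.5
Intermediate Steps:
W(j) = j
Y = 8 (Y = -1 + 9 = 8)
F = 147 (F = -49*(-3) = 147)
p = 5/2 (p = 5/2 - 4*0 = 5/2 - ½*0 = 5/2 + 0 = 5/2 ≈ 2.5000)
11*F + p = 11*147 + 5/2 = 1617 + 5/2 = 3239/2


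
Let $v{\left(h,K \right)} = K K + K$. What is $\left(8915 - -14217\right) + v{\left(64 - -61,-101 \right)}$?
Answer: $33232$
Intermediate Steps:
$v{\left(h,K \right)} = K + K^{2}$ ($v{\left(h,K \right)} = K^{2} + K = K + K^{2}$)
$\left(8915 - -14217\right) + v{\left(64 - -61,-101 \right)} = \left(8915 - -14217\right) - 101 \left(1 - 101\right) = \left(8915 + 14217\right) - -10100 = 23132 + 10100 = 33232$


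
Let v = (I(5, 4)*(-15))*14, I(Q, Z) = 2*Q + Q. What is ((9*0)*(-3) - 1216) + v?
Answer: -4366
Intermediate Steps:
I(Q, Z) = 3*Q
v = -3150 (v = ((3*5)*(-15))*14 = (15*(-15))*14 = -225*14 = -3150)
((9*0)*(-3) - 1216) + v = ((9*0)*(-3) - 1216) - 3150 = (0*(-3) - 1216) - 3150 = (0 - 1216) - 3150 = -1216 - 3150 = -4366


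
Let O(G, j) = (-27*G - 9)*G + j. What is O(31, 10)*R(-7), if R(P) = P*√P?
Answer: 183512*I*√7 ≈ 4.8553e+5*I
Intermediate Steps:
O(G, j) = j + G*(-9 - 27*G) (O(G, j) = (-9 - 27*G)*G + j = G*(-9 - 27*G) + j = j + G*(-9 - 27*G))
R(P) = P^(3/2)
O(31, 10)*R(-7) = (10 - 27*31² - 9*31)*(-7)^(3/2) = (10 - 27*961 - 279)*(-7*I*√7) = (10 - 25947 - 279)*(-7*I*√7) = -(-183512)*I*√7 = 183512*I*√7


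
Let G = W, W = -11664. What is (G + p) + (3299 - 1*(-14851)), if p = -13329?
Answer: -6843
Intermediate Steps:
G = -11664
(G + p) + (3299 - 1*(-14851)) = (-11664 - 13329) + (3299 - 1*(-14851)) = -24993 + (3299 + 14851) = -24993 + 18150 = -6843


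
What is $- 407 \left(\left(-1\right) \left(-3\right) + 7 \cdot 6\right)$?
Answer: $-18315$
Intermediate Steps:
$- 407 \left(\left(-1\right) \left(-3\right) + 7 \cdot 6\right) = - 407 \left(3 + 42\right) = \left(-407\right) 45 = -18315$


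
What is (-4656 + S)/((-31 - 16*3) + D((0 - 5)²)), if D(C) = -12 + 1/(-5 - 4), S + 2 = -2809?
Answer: 67203/820 ≈ 81.955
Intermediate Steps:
S = -2811 (S = -2 - 2809 = -2811)
D(C) = -109/9 (D(C) = -12 + 1/(-9) = -12 - ⅑ = -109/9)
(-4656 + S)/((-31 - 16*3) + D((0 - 5)²)) = (-4656 - 2811)/((-31 - 16*3) - 109/9) = -7467/((-31 - 48) - 109/9) = -7467/(-79 - 109/9) = -7467/(-820/9) = -7467*(-9/820) = 67203/820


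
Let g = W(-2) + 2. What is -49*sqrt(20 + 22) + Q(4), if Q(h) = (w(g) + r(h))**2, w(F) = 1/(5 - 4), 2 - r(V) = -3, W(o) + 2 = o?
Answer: 36 - 49*sqrt(42) ≈ -281.56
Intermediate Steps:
W(o) = -2 + o
r(V) = 5 (r(V) = 2 - 1*(-3) = 2 + 3 = 5)
g = -2 (g = (-2 - 2) + 2 = -4 + 2 = -2)
w(F) = 1 (w(F) = 1/1 = 1)
Q(h) = 36 (Q(h) = (1 + 5)**2 = 6**2 = 36)
-49*sqrt(20 + 22) + Q(4) = -49*sqrt(20 + 22) + 36 = -49*sqrt(42) + 36 = 36 - 49*sqrt(42)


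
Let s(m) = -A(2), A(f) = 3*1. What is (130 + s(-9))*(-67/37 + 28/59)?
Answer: -370459/2183 ≈ -169.70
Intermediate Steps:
A(f) = 3
s(m) = -3 (s(m) = -1*3 = -3)
(130 + s(-9))*(-67/37 + 28/59) = (130 - 3)*(-67/37 + 28/59) = 127*(-67*1/37 + 28*(1/59)) = 127*(-67/37 + 28/59) = 127*(-2917/2183) = -370459/2183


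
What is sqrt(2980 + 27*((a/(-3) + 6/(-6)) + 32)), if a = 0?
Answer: sqrt(3817) ≈ 61.782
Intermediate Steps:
sqrt(2980 + 27*((a/(-3) + 6/(-6)) + 32)) = sqrt(2980 + 27*((0/(-3) + 6/(-6)) + 32)) = sqrt(2980 + 27*((0*(-1/3) + 6*(-1/6)) + 32)) = sqrt(2980 + 27*((0 - 1) + 32)) = sqrt(2980 + 27*(-1 + 32)) = sqrt(2980 + 27*31) = sqrt(2980 + 837) = sqrt(3817)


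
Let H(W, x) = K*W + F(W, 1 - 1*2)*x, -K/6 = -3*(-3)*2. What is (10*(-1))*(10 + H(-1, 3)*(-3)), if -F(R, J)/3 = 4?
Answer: 2060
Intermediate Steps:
F(R, J) = -12 (F(R, J) = -3*4 = -12)
K = -108 (K = -6*(-3*(-3))*2 = -54*2 = -6*18 = -108)
H(W, x) = -108*W - 12*x
(10*(-1))*(10 + H(-1, 3)*(-3)) = (10*(-1))*(10 + (-108*(-1) - 12*3)*(-3)) = -10*(10 + (108 - 36)*(-3)) = -10*(10 + 72*(-3)) = -10*(10 - 216) = -10*(-206) = 2060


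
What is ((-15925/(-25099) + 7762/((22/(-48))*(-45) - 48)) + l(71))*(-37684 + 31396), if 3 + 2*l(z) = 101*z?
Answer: -38032013848400/1832227 ≈ -2.0757e+7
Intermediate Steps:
l(z) = -3/2 + 101*z/2 (l(z) = -3/2 + (101*z)/2 = -3/2 + 101*z/2)
((-15925/(-25099) + 7762/((22/(-48))*(-45) - 48)) + l(71))*(-37684 + 31396) = ((-15925/(-25099) + 7762/((22/(-48))*(-45) - 48)) + (-3/2 + (101/2)*71))*(-37684 + 31396) = ((-15925*(-1/25099) + 7762/((22*(-1/48))*(-45) - 48)) + (-3/2 + 7171/2))*(-6288) = ((15925/25099 + 7762/(-11/24*(-45) - 48)) + 3584)*(-6288) = ((15925/25099 + 7762/(165/8 - 48)) + 3584)*(-6288) = ((15925/25099 + 7762/(-219/8)) + 3584)*(-6288) = ((15925/25099 + 7762*(-8/219)) + 3584)*(-6288) = ((15925/25099 - 62096/219) + 3584)*(-6288) = (-1555059929/5496681 + 3584)*(-6288) = (18145044775/5496681)*(-6288) = -38032013848400/1832227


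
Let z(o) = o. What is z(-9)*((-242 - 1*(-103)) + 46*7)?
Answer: -1647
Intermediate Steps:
z(-9)*((-242 - 1*(-103)) + 46*7) = -9*((-242 - 1*(-103)) + 46*7) = -9*((-242 + 103) + 322) = -9*(-139 + 322) = -9*183 = -1647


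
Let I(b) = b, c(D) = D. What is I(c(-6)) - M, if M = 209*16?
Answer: -3350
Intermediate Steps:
M = 3344
I(c(-6)) - M = -6 - 1*3344 = -6 - 3344 = -3350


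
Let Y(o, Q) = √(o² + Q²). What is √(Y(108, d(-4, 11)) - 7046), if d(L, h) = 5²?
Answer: √(-7046 + √12289) ≈ 83.277*I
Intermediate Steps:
d(L, h) = 25
Y(o, Q) = √(Q² + o²)
√(Y(108, d(-4, 11)) - 7046) = √(√(25² + 108²) - 7046) = √(√(625 + 11664) - 7046) = √(√12289 - 7046) = √(-7046 + √12289)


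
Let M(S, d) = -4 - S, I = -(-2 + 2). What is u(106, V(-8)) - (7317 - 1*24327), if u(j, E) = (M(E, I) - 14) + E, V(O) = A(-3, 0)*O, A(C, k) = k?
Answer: 16992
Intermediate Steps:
I = 0 (I = -1*0 = 0)
V(O) = 0 (V(O) = 0*O = 0)
u(j, E) = -18 (u(j, E) = ((-4 - E) - 14) + E = (-18 - E) + E = -18)
u(106, V(-8)) - (7317 - 1*24327) = -18 - (7317 - 1*24327) = -18 - (7317 - 24327) = -18 - 1*(-17010) = -18 + 17010 = 16992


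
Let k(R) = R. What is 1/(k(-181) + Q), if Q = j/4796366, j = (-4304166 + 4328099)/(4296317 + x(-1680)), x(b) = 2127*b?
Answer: -3467566374262/627629513717489 ≈ -0.0055249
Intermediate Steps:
j = 23933/722957 (j = (-4304166 + 4328099)/(4296317 + 2127*(-1680)) = 23933/(4296317 - 3573360) = 23933/722957 ≈ 0.033104)
Q = 23933/3467566374262 (Q = (23933/722957)/4796366 = (23933/722957)*(1/4796366) = 23933/3467566374262 ≈ 6.9020e-9)
1/(k(-181) + Q) = 1/(-181 + 23933/3467566374262) = 1/(-627629513717489/3467566374262) = -3467566374262/627629513717489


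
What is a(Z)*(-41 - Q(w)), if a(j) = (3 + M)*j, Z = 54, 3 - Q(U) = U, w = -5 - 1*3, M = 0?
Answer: -8424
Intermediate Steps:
w = -8 (w = -5 - 3 = -8)
Q(U) = 3 - U
a(j) = 3*j (a(j) = (3 + 0)*j = 3*j)
a(Z)*(-41 - Q(w)) = (3*54)*(-41 - (3 - 1*(-8))) = 162*(-41 - (3 + 8)) = 162*(-41 - 1*11) = 162*(-41 - 11) = 162*(-52) = -8424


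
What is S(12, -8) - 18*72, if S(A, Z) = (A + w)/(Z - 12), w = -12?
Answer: -1296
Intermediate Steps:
S(A, Z) = (-12 + A)/(-12 + Z) (S(A, Z) = (A - 12)/(Z - 12) = (-12 + A)/(-12 + Z))
S(12, -8) - 18*72 = (-12 + 12)/(-12 - 8) - 18*72 = 0/(-20) - 1296 = -1/20*0 - 1296 = 0 - 1296 = -1296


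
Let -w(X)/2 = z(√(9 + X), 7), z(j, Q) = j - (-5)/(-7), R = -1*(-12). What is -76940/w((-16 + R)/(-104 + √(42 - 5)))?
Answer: -269290*√(104 - √37)/(-7*√(940 - 9*√37) + 5*√(104 - √37)) ≈ 16781.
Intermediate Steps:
R = 12
z(j, Q) = -5/7 + j (z(j, Q) = j - (-5)*(-1)/7 = j - 1*5/7 = j - 5/7 = -5/7 + j)
w(X) = 10/7 - 2*√(9 + X) (w(X) = -2*(-5/7 + √(9 + X)) = 10/7 - 2*√(9 + X))
-76940/w((-16 + R)/(-104 + √(42 - 5))) = -76940/(10/7 - 2*√(9 + (-16 + 12)/(-104 + √(42 - 5)))) = -76940/(10/7 - 2*√(9 - 4/(-104 + √37)))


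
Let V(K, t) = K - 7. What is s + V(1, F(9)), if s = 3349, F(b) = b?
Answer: 3343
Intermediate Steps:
V(K, t) = -7 + K
s + V(1, F(9)) = 3349 + (-7 + 1) = 3349 - 6 = 3343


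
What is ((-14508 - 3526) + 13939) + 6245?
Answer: 2150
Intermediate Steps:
((-14508 - 3526) + 13939) + 6245 = (-18034 + 13939) + 6245 = -4095 + 6245 = 2150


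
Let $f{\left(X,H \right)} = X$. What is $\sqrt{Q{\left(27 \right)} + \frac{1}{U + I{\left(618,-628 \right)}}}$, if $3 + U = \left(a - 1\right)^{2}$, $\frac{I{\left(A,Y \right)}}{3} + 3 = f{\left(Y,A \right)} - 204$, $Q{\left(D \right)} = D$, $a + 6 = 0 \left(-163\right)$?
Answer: $\frac{2 \sqrt{40814482}}{2459} \approx 5.1961$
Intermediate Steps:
$a = -6$ ($a = -6 + 0 \left(-163\right) = -6 + 0 = -6$)
$I{\left(A,Y \right)} = -621 + 3 Y$ ($I{\left(A,Y \right)} = -9 + 3 \left(Y - 204\right) = -9 + 3 \left(-204 + Y\right) = -9 + \left(-612 + 3 Y\right) = -621 + 3 Y$)
$U = 46$ ($U = -3 + \left(-6 - 1\right)^{2} = -3 + \left(-7\right)^{2} = -3 + 49 = 46$)
$\sqrt{Q{\left(27 \right)} + \frac{1}{U + I{\left(618,-628 \right)}}} = \sqrt{27 + \frac{1}{46 + \left(-621 + 3 \left(-628\right)\right)}} = \sqrt{27 + \frac{1}{46 - 2505}} = \sqrt{27 + \frac{1}{-2459}} = \sqrt{27 - \frac{1}{2459}} = \sqrt{\frac{66392}{2459}} = \frac{2 \sqrt{40814482}}{2459}$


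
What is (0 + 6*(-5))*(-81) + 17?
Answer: 2447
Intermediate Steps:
(0 + 6*(-5))*(-81) + 17 = (0 - 30)*(-81) + 17 = -30*(-81) + 17 = 2430 + 17 = 2447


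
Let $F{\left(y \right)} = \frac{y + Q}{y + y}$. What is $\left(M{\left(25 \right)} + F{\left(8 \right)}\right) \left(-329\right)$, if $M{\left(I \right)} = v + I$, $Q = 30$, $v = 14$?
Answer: $- \frac{108899}{8} \approx -13612.0$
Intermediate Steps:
$F{\left(y \right)} = \frac{30 + y}{2 y}$ ($F{\left(y \right)} = \frac{y + 30}{y + y} = \frac{30 + y}{2 y}$)
$M{\left(I \right)} = 14 + I$
$\left(M{\left(25 \right)} + F{\left(8 \right)}\right) \left(-329\right) = \left(\left(14 + 25\right) + \frac{30 + 8}{2 \cdot 8}\right) \left(-329\right) = \left(39 + \frac{1}{2} \cdot \frac{1}{8} \cdot 38\right) \left(-329\right) = \left(39 + \frac{19}{8}\right) \left(-329\right) = \frac{331}{8} \left(-329\right) = - \frac{108899}{8}$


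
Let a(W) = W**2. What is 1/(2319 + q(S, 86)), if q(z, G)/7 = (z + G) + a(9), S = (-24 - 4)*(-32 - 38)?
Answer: 1/17208 ≈ 5.8112e-5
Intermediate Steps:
S = 1960 (S = -28*(-70) = 1960)
q(z, G) = 567 + 7*G + 7*z (q(z, G) = 7*((z + G) + 9**2) = 7*((G + z) + 81) = 7*(81 + G + z) = 567 + 7*G + 7*z)
1/(2319 + q(S, 86)) = 1/(2319 + (567 + 7*86 + 7*1960)) = 1/(2319 + (567 + 602 + 13720)) = 1/(2319 + 14889) = 1/17208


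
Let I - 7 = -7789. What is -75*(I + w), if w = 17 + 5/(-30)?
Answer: 1164775/2 ≈ 5.8239e+5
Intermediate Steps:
I = -7782 (I = 7 - 7789 = -7782)
w = 101/6 (w = 17 - 1/30*5 = 17 - 1/6 = 101/6 ≈ 16.833)
-75*(I + w) = -75*(-7782 + 101/6) = -75*(-46591/6) = 1164775/2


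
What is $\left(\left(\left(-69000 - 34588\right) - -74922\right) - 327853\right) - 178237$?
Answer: $-534756$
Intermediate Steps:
$\left(\left(\left(-69000 - 34588\right) - -74922\right) - 327853\right) - 178237 = \left(\left(\left(-69000 - 34588\right) + 74922\right) - 327853\right) - 178237 = \left(\left(-103588 + 74922\right) - 327853\right) - 178237 = \left(-28666 - 327853\right) - 178237 = -356519 - 178237 = -534756$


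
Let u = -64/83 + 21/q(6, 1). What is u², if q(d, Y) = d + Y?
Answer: 34225/6889 ≈ 4.9681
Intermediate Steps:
q(d, Y) = Y + d
u = 185/83 (u = -64/83 + 21/(1 + 6) = -64*1/83 + 21/7 = -64/83 + 21*(⅐) = -64/83 + 3 = 185/83 ≈ 2.2289)
u² = (185/83)² = 34225/6889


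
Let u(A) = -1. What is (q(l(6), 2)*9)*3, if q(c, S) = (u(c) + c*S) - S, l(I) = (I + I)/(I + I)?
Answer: -27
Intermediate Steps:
l(I) = 1 (l(I) = (2*I)/((2*I)) = (2*I)*(1/(2*I)) = 1)
q(c, S) = -1 - S + S*c (q(c, S) = (-1 + c*S) - S = (-1 + S*c) - S = -1 - S + S*c)
(q(l(6), 2)*9)*3 = ((-1 - 1*2 + 2*1)*9)*3 = ((-1 - 2 + 2)*9)*3 = -1*9*3 = -9*3 = -27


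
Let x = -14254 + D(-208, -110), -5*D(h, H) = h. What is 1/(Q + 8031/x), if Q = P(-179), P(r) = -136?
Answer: -71062/9704587 ≈ -0.0073225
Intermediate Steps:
D(h, H) = -h/5
Q = -136
x = -71062/5 (x = -14254 - ⅕*(-208) = -14254 + 208/5 = -71062/5 ≈ -14212.)
1/(Q + 8031/x) = 1/(-136 + 8031/(-71062/5)) = 1/(-136 + 8031*(-5/71062)) = 1/(-136 - 40155/71062) = 1/(-9704587/71062) = -71062/9704587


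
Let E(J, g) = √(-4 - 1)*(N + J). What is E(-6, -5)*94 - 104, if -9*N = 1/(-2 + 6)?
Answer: -104 - 10199*I*√5/18 ≈ -104.0 - 1267.0*I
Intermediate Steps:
N = -1/36 (N = -1/(9*(-2 + 6)) = -⅑/4 = -⅑*¼ = -1/36 ≈ -0.027778)
E(J, g) = I*√5*(-1/36 + J) (E(J, g) = √(-4 - 1)*(-1/36 + J) = √(-5)*(-1/36 + J) = (I*√5)*(-1/36 + J) = I*√5*(-1/36 + J))
E(-6, -5)*94 - 104 = (I*√5*(-1/36 - 6))*94 - 104 = (I*√5*(-217/36))*94 - 104 = -217*I*√5/36*94 - 104 = -10199*I*√5/18 - 104 = -104 - 10199*I*√5/18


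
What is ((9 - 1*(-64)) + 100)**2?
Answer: 29929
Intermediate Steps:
((9 - 1*(-64)) + 100)**2 = ((9 + 64) + 100)**2 = (73 + 100)**2 = 173**2 = 29929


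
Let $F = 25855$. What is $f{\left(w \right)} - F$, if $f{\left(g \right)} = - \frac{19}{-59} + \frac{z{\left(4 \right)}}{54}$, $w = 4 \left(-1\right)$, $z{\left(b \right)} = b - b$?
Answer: $- \frac{1525426}{59} \approx -25855.0$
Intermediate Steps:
$z{\left(b \right)} = 0$
$w = -4$
$f{\left(g \right)} = \frac{19}{59}$ ($f{\left(g \right)} = - \frac{19}{-59} + \frac{0}{54} = \left(-19\right) \left(- \frac{1}{59}\right) + 0 \cdot \frac{1}{54} = \frac{19}{59} + 0 = \frac{19}{59}$)
$f{\left(w \right)} - F = \frac{19}{59} - 25855 = - \frac{1525426}{59}$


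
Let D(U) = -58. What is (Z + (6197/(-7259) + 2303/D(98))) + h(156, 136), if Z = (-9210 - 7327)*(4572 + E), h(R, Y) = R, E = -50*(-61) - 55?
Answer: -52684741037009/421022 ≈ -1.2514e+8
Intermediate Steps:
E = 2995 (E = 3050 - 55 = 2995)
Z = -125135479 (Z = (-9210 - 7327)*(4572 + 2995) = -16537*7567 = -125135479)
(Z + (6197/(-7259) + 2303/D(98))) + h(156, 136) = (-125135479 + (6197/(-7259) + 2303/(-58))) + 156 = (-125135479 + (6197*(-1/7259) + 2303*(-1/58))) + 156 = (-125135479 + (-6197/7259 - 2303/58)) + 156 = (-125135479 - 17076903/421022) + 156 = -52684806716441/421022 + 156 = -52684741037009/421022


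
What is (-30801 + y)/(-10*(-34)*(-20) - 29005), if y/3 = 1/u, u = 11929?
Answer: 122475042/142372615 ≈ 0.86024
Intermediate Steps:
y = 3/11929 ≈ 0.00025149
(-30801 + y)/(-10*(-34)*(-20) - 29005) = (-30801 + 3/11929)/(-10*(-34)*(-20) - 29005) = -367425126/(11929*(340*(-20) - 29005)) = -367425126/(11929*(-6800 - 29005)) = -367425126/11929/(-35805) = -367425126/11929*(-1/35805) = 122475042/142372615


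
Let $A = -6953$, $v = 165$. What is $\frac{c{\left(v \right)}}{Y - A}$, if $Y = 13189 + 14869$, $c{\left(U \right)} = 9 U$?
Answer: $\frac{1485}{35011} \approx 0.042415$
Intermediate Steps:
$Y = 28058$
$\frac{c{\left(v \right)}}{Y - A} = \frac{9 \cdot 165}{28058 - -6953} = \frac{1485}{28058 + 6953} = \frac{1485}{35011}$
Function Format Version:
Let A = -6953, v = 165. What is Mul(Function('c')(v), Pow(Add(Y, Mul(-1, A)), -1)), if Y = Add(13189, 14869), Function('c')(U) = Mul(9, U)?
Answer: Rational(1485, 35011) ≈ 0.042415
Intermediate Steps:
Y = 28058
Mul(Function('c')(v), Pow(Add(Y, Mul(-1, A)), -1)) = Mul(Mul(9, 165), Pow(Add(28058, Mul(-1, -6953)), -1)) = Mul(1485, Pow(Add(28058, 6953), -1)) = Mul(1485, Pow(35011, -1)) = Mul(1485, Rational(1, 35011)) = Rational(1485, 35011)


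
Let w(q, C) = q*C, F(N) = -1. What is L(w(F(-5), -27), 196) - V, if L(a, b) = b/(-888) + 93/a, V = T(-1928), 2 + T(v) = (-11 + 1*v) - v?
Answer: 10805/666 ≈ 16.224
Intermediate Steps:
w(q, C) = C*q
T(v) = -13 (T(v) = -2 + ((-11 + 1*v) - v) = -2 + ((-11 + v) - v) = -2 - 11 = -13)
V = -13
L(a, b) = 93/a - b/888 (L(a, b) = b*(-1/888) + 93/a = -b/888 + 93/a = 93/a - b/888)
L(w(F(-5), -27), 196) - V = (93/((-27*(-1))) - 1/888*196) - 1*(-13) = (93/27 - 49/222) + 13 = (93*(1/27) - 49/222) + 13 = (31/9 - 49/222) + 13 = 2147/666 + 13 = 10805/666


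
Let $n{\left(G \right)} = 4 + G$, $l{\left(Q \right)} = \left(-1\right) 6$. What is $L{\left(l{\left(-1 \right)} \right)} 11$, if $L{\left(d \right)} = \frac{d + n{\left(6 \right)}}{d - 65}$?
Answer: $- \frac{44}{71} \approx -0.61972$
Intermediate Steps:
$l{\left(Q \right)} = -6$
$L{\left(d \right)} = \frac{10 + d}{-65 + d}$ ($L{\left(d \right)} = \frac{d + \left(4 + 6\right)}{d - 65} = \frac{d + 10}{-65 + d} = \frac{10 + d}{-65 + d}$)
$L{\left(l{\left(-1 \right)} \right)} 11 = \frac{10 - 6}{-65 - 6} \cdot 11 = \frac{1}{-71} \cdot 4 \cdot 11 = \left(- \frac{1}{71}\right) 4 \cdot 11 = \left(- \frac{4}{71}\right) 11 = - \frac{44}{71}$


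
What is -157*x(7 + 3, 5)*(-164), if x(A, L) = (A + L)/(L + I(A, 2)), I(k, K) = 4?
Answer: 128740/3 ≈ 42913.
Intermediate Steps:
x(A, L) = (A + L)/(4 + L) (x(A, L) = (A + L)/(L + 4) = (A + L)/(4 + L))
-157*x(7 + 3, 5)*(-164) = -157*((7 + 3) + 5)/(4 + 5)*(-164) = -157*(10 + 5)/9*(-164) = -157*15/9*(-164) = -157*5/3*(-164) = -785/3*(-164) = 128740/3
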